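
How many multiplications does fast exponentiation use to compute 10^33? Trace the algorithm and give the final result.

Computing 10^33 by squaring (build up from 10^1; each line after the first costs one multiplication):

10^1 = 10
10^2 = (10^1)^2 = 10^2 = 100
10^4 = (10^2)^2 = 100^2 = 10000
10^8 = (10^4)^2 = 10000^2 = 100000000
10^16 = (10^8)^2 = 100000000^2 = 10000000000000000
10^32 = (10^16)^2 = 10000000000000000^2 = 100000000000000000000000000000000
10^33 = 10 * 10^32 = 10 * 100000000000000000000000000000000 = 1000000000000000000000000000000000

Result: 1000000000000000000000000000000000
Multiplications needed: 6 (6 lines after 10^1)

10^33 = 1000000000000000000000000000000000. Using exponentiation by squaring, this requires 6 multiplications. The key idea: if the exponent is even, square the half-power; if odd, multiply by the base once.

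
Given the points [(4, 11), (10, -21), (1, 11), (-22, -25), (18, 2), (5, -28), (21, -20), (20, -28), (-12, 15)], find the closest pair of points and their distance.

Computing all pairwise distances among 9 points:

d((4, 11), (10, -21)) = 32.5576
d((4, 11), (1, 11)) = 3.0 <-- minimum
d((4, 11), (-22, -25)) = 44.4072
d((4, 11), (18, 2)) = 16.6433
d((4, 11), (5, -28)) = 39.0128
d((4, 11), (21, -20)) = 35.3553
d((4, 11), (20, -28)) = 42.1545
d((4, 11), (-12, 15)) = 16.4924
d((10, -21), (1, 11)) = 33.2415
d((10, -21), (-22, -25)) = 32.249
d((10, -21), (18, 2)) = 24.3516
d((10, -21), (5, -28)) = 8.6023
d((10, -21), (21, -20)) = 11.0454
d((10, -21), (20, -28)) = 12.2066
d((10, -21), (-12, 15)) = 42.19
d((1, 11), (-22, -25)) = 42.72
d((1, 11), (18, 2)) = 19.2354
d((1, 11), (5, -28)) = 39.2046
d((1, 11), (21, -20)) = 36.8917
d((1, 11), (20, -28)) = 43.382
d((1, 11), (-12, 15)) = 13.6015
d((-22, -25), (18, 2)) = 48.2597
d((-22, -25), (5, -28)) = 27.1662
d((-22, -25), (21, -20)) = 43.2897
d((-22, -25), (20, -28)) = 42.107
d((-22, -25), (-12, 15)) = 41.2311
d((18, 2), (5, -28)) = 32.6956
d((18, 2), (21, -20)) = 22.2036
d((18, 2), (20, -28)) = 30.0666
d((18, 2), (-12, 15)) = 32.6956
d((5, -28), (21, -20)) = 17.8885
d((5, -28), (20, -28)) = 15.0
d((5, -28), (-12, 15)) = 46.2385
d((21, -20), (20, -28)) = 8.0623
d((21, -20), (-12, 15)) = 48.1041
d((20, -28), (-12, 15)) = 53.6004

Closest pair: (4, 11) and (1, 11) with distance 3.0

The closest pair is (4, 11) and (1, 11) with Euclidean distance 3.0. For 9 points, brute-force pairwise comparison is shown above. For large n, the divide-and-conquer algorithm (sort by x, recurse on halves, check the dividing strip) achieves O(n log n).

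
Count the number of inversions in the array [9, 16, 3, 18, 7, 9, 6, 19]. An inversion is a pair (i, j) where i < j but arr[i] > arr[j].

Finding inversions in [9, 16, 3, 18, 7, 9, 6, 19]:

(0, 2): arr[0]=9 > arr[2]=3
(0, 4): arr[0]=9 > arr[4]=7
(0, 6): arr[0]=9 > arr[6]=6
(1, 2): arr[1]=16 > arr[2]=3
(1, 4): arr[1]=16 > arr[4]=7
(1, 5): arr[1]=16 > arr[5]=9
(1, 6): arr[1]=16 > arr[6]=6
(3, 4): arr[3]=18 > arr[4]=7
(3, 5): arr[3]=18 > arr[5]=9
(3, 6): arr[3]=18 > arr[6]=6
(4, 6): arr[4]=7 > arr[6]=6
(5, 6): arr[5]=9 > arr[6]=6

Total inversions: 12

The array has 12 inversion(s): (0,2), (0,4), (0,6), (1,2), (1,4), (1,5), (1,6), (3,4), (3,5), (3,6), (4,6), (5,6). Each pair (i,j) satisfies i < j and arr[i] > arr[j].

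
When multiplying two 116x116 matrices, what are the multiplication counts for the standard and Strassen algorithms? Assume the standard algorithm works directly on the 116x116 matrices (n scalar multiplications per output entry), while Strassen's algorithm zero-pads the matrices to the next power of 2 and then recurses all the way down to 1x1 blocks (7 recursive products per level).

Matrix multiplication for 116x116 matrices:

Strassen's algorithm requires power-of-2 dimensions. Pad 116x116 to 128x128 (next power of 2).

Standard algorithm: 116^3 = 1560896 multiplications
Strassen's algorithm: 7^(log2(128)) = 7^7 = 823543 multiplications
Savings: 1560896 - 823543 = 737353 multiplications

Standard: 1560896 multiplications (116^3). Strassen: 823543 multiplications (7^7, after padding to 128x128). Strassen reduces 8 recursive multiplications to 7 at each level.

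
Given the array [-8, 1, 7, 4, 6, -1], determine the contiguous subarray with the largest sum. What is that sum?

Using Kadane's algorithm on [-8, 1, 7, 4, 6, -1]:

Scanning through the array:
Position 1 (value 1): max_ending_here = 1, max_so_far = 1
Position 2 (value 7): max_ending_here = 8, max_so_far = 8
Position 3 (value 4): max_ending_here = 12, max_so_far = 12
Position 4 (value 6): max_ending_here = 18, max_so_far = 18
Position 5 (value -1): max_ending_here = 17, max_so_far = 18

Maximum subarray: [1, 7, 4, 6]
Maximum sum: 18

The maximum subarray is [1, 7, 4, 6] with sum 18. This subarray runs from index 1 to index 4.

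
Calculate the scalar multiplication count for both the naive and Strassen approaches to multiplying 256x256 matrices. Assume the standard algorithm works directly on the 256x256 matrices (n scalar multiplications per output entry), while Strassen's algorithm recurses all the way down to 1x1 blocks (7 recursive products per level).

Matrix multiplication for 256x256 matrices:

Standard algorithm: 256^3 = 16777216 multiplications
Strassen's algorithm: 7^(log2(256)) = 7^8 = 5764801 multiplications
Savings: 16777216 - 5764801 = 11012415 multiplications

Standard: 16777216 multiplications (256^3). Strassen: 5764801 multiplications (7^8). Strassen reduces 8 recursive multiplications to 7 at each level.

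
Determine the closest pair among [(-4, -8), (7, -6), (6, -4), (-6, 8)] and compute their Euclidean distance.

Computing all pairwise distances among 4 points:

d((-4, -8), (7, -6)) = 11.1803
d((-4, -8), (6, -4)) = 10.7703
d((-4, -8), (-6, 8)) = 16.1245
d((7, -6), (6, -4)) = 2.2361 <-- minimum
d((7, -6), (-6, 8)) = 19.105
d((6, -4), (-6, 8)) = 16.9706

Closest pair: (7, -6) and (6, -4) with distance 2.2361

The closest pair is (7, -6) and (6, -4) with Euclidean distance 2.2361. For 4 points, brute-force pairwise comparison is shown above. For large n, the divide-and-conquer algorithm (sort by x, recurse on halves, check the dividing strip) achieves O(n log n).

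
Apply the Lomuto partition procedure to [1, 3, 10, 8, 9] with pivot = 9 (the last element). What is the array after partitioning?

Lomuto partition with pivot = 9:

Initial array: [1, 3, 10, 8, 9]

arr[0]=1 <= 9: swap with position 0, array becomes [1, 3, 10, 8, 9]
arr[1]=3 <= 9: swap with position 1, array becomes [1, 3, 10, 8, 9]
arr[2]=10 > 9: no swap
arr[3]=8 <= 9: swap with position 2, array becomes [1, 3, 8, 10, 9]

Place pivot at position 3: [1, 3, 8, 9, 10]
Pivot position: 3

After partitioning with pivot 9, the array becomes [1, 3, 8, 9, 10]. The pivot is placed at index 3. All elements to the left of the pivot are <= 9, and all elements to the right are > 9.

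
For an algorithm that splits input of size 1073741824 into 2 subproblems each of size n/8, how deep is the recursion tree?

For divide and conquer with division factor 8:

Problem sizes at each level:
Level 0: 1073741824
Level 1: 134217728
Level 2: 16777216
Level 3: 2097152
Level 4: 262144
Level 5: 32768
Level 6: 4096
Level 7: 512
Level 8: 64
Level 9: 8
Level 10: 1

The root is level 0 and the size-1 base case is level 10 (the tree spans levels 0 through 10, i.e. 11 levels counting the root), so the depth is the number of divisions: log_8(1073741824) = 10

The recursion tree depth is log_8(1073741824) = 10. At each level, the problem size is divided by 8, so it takes 10 divisions to reduce to a base case of size 1. The algorithm makes 2 recursive calls at each level.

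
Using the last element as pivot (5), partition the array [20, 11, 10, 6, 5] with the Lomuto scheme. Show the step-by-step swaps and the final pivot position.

Lomuto partition with pivot = 5:

Initial array: [20, 11, 10, 6, 5]

arr[0]=20 > 5: no swap
arr[1]=11 > 5: no swap
arr[2]=10 > 5: no swap
arr[3]=6 > 5: no swap

Place pivot at position 0: [5, 11, 10, 6, 20]
Pivot position: 0

After partitioning with pivot 5, the array becomes [5, 11, 10, 6, 20]. The pivot is placed at index 0. All elements to the left of the pivot are <= 5, and all elements to the right are > 5.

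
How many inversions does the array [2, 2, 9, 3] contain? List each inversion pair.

Finding inversions in [2, 2, 9, 3]:

(2, 3): arr[2]=9 > arr[3]=3

Total inversions: 1

The array has 1 inversion(s): (2,3). Each pair (i,j) satisfies i < j and arr[i] > arr[j].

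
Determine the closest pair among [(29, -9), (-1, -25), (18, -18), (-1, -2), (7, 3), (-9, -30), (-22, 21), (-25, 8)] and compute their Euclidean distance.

Computing all pairwise distances among 8 points:

d((29, -9), (-1, -25)) = 34.0
d((29, -9), (18, -18)) = 14.2127
d((29, -9), (-1, -2)) = 30.8058
d((29, -9), (7, 3)) = 25.0599
d((29, -9), (-9, -30)) = 43.4166
d((29, -9), (-22, 21)) = 59.1692
d((29, -9), (-25, 8)) = 56.6127
d((-1, -25), (18, -18)) = 20.2485
d((-1, -25), (-1, -2)) = 23.0
d((-1, -25), (7, 3)) = 29.1204
d((-1, -25), (-9, -30)) = 9.434 <-- minimum
d((-1, -25), (-22, 21)) = 50.5668
d((-1, -25), (-25, 8)) = 40.8044
d((18, -18), (-1, -2)) = 24.8395
d((18, -18), (7, 3)) = 23.7065
d((18, -18), (-9, -30)) = 29.5466
d((18, -18), (-22, 21)) = 55.8659
d((18, -18), (-25, 8)) = 50.2494
d((-1, -2), (7, 3)) = 9.434 <-- minimum
d((-1, -2), (-9, -30)) = 29.1204
d((-1, -2), (-22, 21)) = 31.1448
d((-1, -2), (-25, 8)) = 26.0
d((7, 3), (-9, -30)) = 36.6742
d((7, 3), (-22, 21)) = 34.1321
d((7, 3), (-25, 8)) = 32.3883
d((-9, -30), (-22, 21)) = 52.6308
d((-9, -30), (-25, 8)) = 41.2311
d((-22, 21), (-25, 8)) = 13.3417

Minimum distance: 9.434 (tie among 2 pairs: (-1, -25) and (-9, -30); (-1, -2) and (7, 3))

The minimum Euclidean distance is 9.434. There is a tie: 2 pairs achieve this minimum — (-1, -25) and (-9, -30); (-1, -2) and (7, 3). Any of these is a valid closest pair. For 8 points, brute-force pairwise comparison is shown above. For large n, the divide-and-conquer algorithm (sort by x, recurse on halves, check the dividing strip) achieves O(n log n).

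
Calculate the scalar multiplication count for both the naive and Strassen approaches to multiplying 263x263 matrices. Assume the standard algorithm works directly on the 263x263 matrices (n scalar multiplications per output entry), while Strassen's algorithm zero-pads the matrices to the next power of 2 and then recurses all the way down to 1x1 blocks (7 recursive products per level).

Matrix multiplication for 263x263 matrices:

Strassen's algorithm requires power-of-2 dimensions. Pad 263x263 to 512x512 (next power of 2).

Standard algorithm: 263^3 = 18191447 multiplications
Strassen's algorithm: 7^(log2(512)) = 7^9 = 40353607 multiplications
Difference: 18191447 - 40353607 = -22162160 (Strassen uses MORE here due to padding overhead — for small or just-over-power-of-2 n, padding can outweigh the per-level savings)

Standard: 18191447 multiplications (263^3). Strassen: 40353607 multiplications (7^9, after padding to 512x512). Strassen reduces 8 recursive multiplications to 7 at each level.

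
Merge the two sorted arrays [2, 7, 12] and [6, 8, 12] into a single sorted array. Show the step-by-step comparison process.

Merging process:

Compare 2 vs 6: take 2 from left. Merged: [2]
Compare 7 vs 6: take 6 from right. Merged: [2, 6]
Compare 7 vs 8: take 7 from left. Merged: [2, 6, 7]
Compare 12 vs 8: take 8 from right. Merged: [2, 6, 7, 8]
Compare 12 vs 12: take 12 from left. Merged: [2, 6, 7, 8, 12]
Append remaining from right: [12]. Merged: [2, 6, 7, 8, 12, 12]

Final merged array: [2, 6, 7, 8, 12, 12]
Total comparisons: 5

The merged array is [2, 6, 7, 8, 12, 12], requiring 5 comparisons. The merge step runs in O(n) time where n is the total number of elements.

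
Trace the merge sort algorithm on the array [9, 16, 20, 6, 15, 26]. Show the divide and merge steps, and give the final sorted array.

Merge sort trace:

Split: [9, 16, 20, 6, 15, 26] -> [9, 16, 20] and [6, 15, 26]
  Split: [9, 16, 20] -> [9] and [16, 20]
    Split: [16, 20] -> [16] and [20]
    Merge: [16] + [20] -> [16, 20]
  Merge: [9] + [16, 20] -> [9, 16, 20]
  Split: [6, 15, 26] -> [6] and [15, 26]
    Split: [15, 26] -> [15] and [26]
    Merge: [15] + [26] -> [15, 26]
  Merge: [6] + [15, 26] -> [6, 15, 26]
Merge: [9, 16, 20] + [6, 15, 26] -> [6, 9, 15, 16, 20, 26]

Final sorted array: [6, 9, 15, 16, 20, 26]

The merge sort proceeds by recursively splitting the array and merging sorted halves.
After all merges, the sorted array is [6, 9, 15, 16, 20, 26].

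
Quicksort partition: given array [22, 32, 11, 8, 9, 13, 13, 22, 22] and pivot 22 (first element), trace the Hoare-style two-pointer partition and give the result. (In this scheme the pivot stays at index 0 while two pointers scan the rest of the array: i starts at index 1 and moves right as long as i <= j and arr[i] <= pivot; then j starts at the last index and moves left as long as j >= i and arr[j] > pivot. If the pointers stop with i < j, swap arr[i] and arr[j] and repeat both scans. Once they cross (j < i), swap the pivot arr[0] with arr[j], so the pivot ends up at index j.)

Hoare-style two-pointer partition with pivot = 22:

Initial array: [22, 32, 11, 8, 9, 13, 13, 22, 22]

Pointers start at i = 1, j = 8.
i stops at index 1 (arr[1]=32 > 22), j stops at index 8 (arr[8]=22 <= 22): swap arr[1] and arr[8], array becomes [22, 22, 11, 8, 9, 13, 13, 22, 32]
i ends at 8, j ends at 7: the pointers have crossed (j < i), so scanning stops.

Swap pivot arr[0] with arr[7] to place pivot at position 7: [22, 22, 11, 8, 9, 13, 13, 22, 32]
Pivot position: 7

After partitioning with pivot 22, the array becomes [22, 22, 11, 8, 9, 13, 13, 22, 32]. The pivot is placed at index 7. All elements to the left of the pivot are <= 22, and all elements to the right are > 22.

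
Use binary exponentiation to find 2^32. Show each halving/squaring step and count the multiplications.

Computing 2^32 by squaring (build up from 2^1; each line after the first costs one multiplication):

2^1 = 2
2^2 = (2^1)^2 = 2^2 = 4
2^4 = (2^2)^2 = 4^2 = 16
2^8 = (2^4)^2 = 16^2 = 256
2^16 = (2^8)^2 = 256^2 = 65536
2^32 = (2^16)^2 = 65536^2 = 4294967296

Result: 4294967296
Multiplications needed: 5 (5 lines after 2^1)

2^32 = 4294967296. Using exponentiation by squaring, this requires 5 multiplications. The key idea: if the exponent is even, square the half-power; if odd, multiply by the base once.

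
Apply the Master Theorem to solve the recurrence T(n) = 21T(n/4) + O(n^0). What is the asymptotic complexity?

Master Theorem for T(n) = 21T(n/4) + O(n^0):

a = 21, b = 4, c = 0
log_b(a) = log_4(21) = 2.1962

Case 1: c = 0 < log_4(21) = 2.1962
T(n) = O(n^(log_4 21))

For T(n) = 21T(n/4) + O(n^0): log_4(21) = 2.1962. This is Case 1 of the Master Theorem (c < log_b(a), work dominated by leaves), giving O(n^(log_4 21)).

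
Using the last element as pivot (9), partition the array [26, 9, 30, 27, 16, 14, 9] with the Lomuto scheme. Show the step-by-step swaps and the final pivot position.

Lomuto partition with pivot = 9:

Initial array: [26, 9, 30, 27, 16, 14, 9]

arr[0]=26 > 9: no swap
arr[1]=9 <= 9: swap with position 0, array becomes [9, 26, 30, 27, 16, 14, 9]
arr[2]=30 > 9: no swap
arr[3]=27 > 9: no swap
arr[4]=16 > 9: no swap
arr[5]=14 > 9: no swap

Place pivot at position 1: [9, 9, 30, 27, 16, 14, 26]
Pivot position: 1

After partitioning with pivot 9, the array becomes [9, 9, 30, 27, 16, 14, 26]. The pivot is placed at index 1. All elements to the left of the pivot are <= 9, and all elements to the right are > 9.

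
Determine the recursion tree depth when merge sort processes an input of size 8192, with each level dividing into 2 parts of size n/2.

For divide and conquer with division factor 2:

Problem sizes at each level:
Level 0: 8192
Level 1: 4096
Level 2: 2048
Level 3: 1024
Level 4: 512
Level 5: 256
Level 6: 128
Level 7: 64
Level 8: 32
Level 9: 16
Level 10: 8
Level 11: 4
Level 12: 2
Level 13: 1

The root is level 0 and the size-1 base case is level 13 (the tree spans levels 0 through 13, i.e. 14 levels counting the root), so the depth is the number of divisions: log_2(8192) = 13

The recursion tree depth is log_2(8192) = 13. At each level, the problem size is divided by 2, so it takes 13 divisions to reduce to a base case of size 1. The algorithm makes 2 recursive calls at each level.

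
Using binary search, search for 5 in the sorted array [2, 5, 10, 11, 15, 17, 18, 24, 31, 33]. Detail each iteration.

Binary search for 5 in [2, 5, 10, 11, 15, 17, 18, 24, 31, 33]:

lo=0, hi=9, mid=4, arr[mid]=15 -> 15 > 5, search left half
lo=0, hi=3, mid=1, arr[mid]=5 -> Found target at index 1!

Binary search finds 5 at index 1 after 2 comparisons. The search repeatedly halves the search space by comparing with the middle element.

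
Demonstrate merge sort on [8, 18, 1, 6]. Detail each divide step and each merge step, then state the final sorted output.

Merge sort trace:

Split: [8, 18, 1, 6] -> [8, 18] and [1, 6]
  Split: [8, 18] -> [8] and [18]
  Merge: [8] + [18] -> [8, 18]
  Split: [1, 6] -> [1] and [6]
  Merge: [1] + [6] -> [1, 6]
Merge: [8, 18] + [1, 6] -> [1, 6, 8, 18]

Final sorted array: [1, 6, 8, 18]

The merge sort proceeds by recursively splitting the array and merging sorted halves.
After all merges, the sorted array is [1, 6, 8, 18].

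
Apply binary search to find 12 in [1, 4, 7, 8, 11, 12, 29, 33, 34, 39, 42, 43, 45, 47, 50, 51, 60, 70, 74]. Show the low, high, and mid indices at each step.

Binary search for 12 in [1, 4, 7, 8, 11, 12, 29, 33, 34, 39, 42, 43, 45, 47, 50, 51, 60, 70, 74]:

lo=0, hi=18, mid=9, arr[mid]=39 -> 39 > 12, search left half
lo=0, hi=8, mid=4, arr[mid]=11 -> 11 < 12, search right half
lo=5, hi=8, mid=6, arr[mid]=29 -> 29 > 12, search left half
lo=5, hi=5, mid=5, arr[mid]=12 -> Found target at index 5!

Binary search finds 12 at index 5 after 4 comparisons. The search repeatedly halves the search space by comparing with the middle element.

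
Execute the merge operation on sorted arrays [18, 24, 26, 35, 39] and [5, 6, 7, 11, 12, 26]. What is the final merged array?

Merging process:

Compare 18 vs 5: take 5 from right. Merged: [5]
Compare 18 vs 6: take 6 from right. Merged: [5, 6]
Compare 18 vs 7: take 7 from right. Merged: [5, 6, 7]
Compare 18 vs 11: take 11 from right. Merged: [5, 6, 7, 11]
Compare 18 vs 12: take 12 from right. Merged: [5, 6, 7, 11, 12]
Compare 18 vs 26: take 18 from left. Merged: [5, 6, 7, 11, 12, 18]
Compare 24 vs 26: take 24 from left. Merged: [5, 6, 7, 11, 12, 18, 24]
Compare 26 vs 26: take 26 from left. Merged: [5, 6, 7, 11, 12, 18, 24, 26]
Compare 35 vs 26: take 26 from right. Merged: [5, 6, 7, 11, 12, 18, 24, 26, 26]
Append remaining from left: [35, 39]. Merged: [5, 6, 7, 11, 12, 18, 24, 26, 26, 35, 39]

Final merged array: [5, 6, 7, 11, 12, 18, 24, 26, 26, 35, 39]
Total comparisons: 9

The merged array is [5, 6, 7, 11, 12, 18, 24, 26, 26, 35, 39], requiring 9 comparisons. The merge step runs in O(n) time where n is the total number of elements.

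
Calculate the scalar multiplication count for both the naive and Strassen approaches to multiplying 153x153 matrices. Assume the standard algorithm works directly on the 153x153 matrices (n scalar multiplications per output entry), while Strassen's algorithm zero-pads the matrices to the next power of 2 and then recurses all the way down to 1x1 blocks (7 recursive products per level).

Matrix multiplication for 153x153 matrices:

Strassen's algorithm requires power-of-2 dimensions. Pad 153x153 to 256x256 (next power of 2).

Standard algorithm: 153^3 = 3581577 multiplications
Strassen's algorithm: 7^(log2(256)) = 7^8 = 5764801 multiplications
Difference: 3581577 - 5764801 = -2183224 (Strassen uses MORE here due to padding overhead — for small or just-over-power-of-2 n, padding can outweigh the per-level savings)

Standard: 3581577 multiplications (153^3). Strassen: 5764801 multiplications (7^8, after padding to 256x256). Strassen reduces 8 recursive multiplications to 7 at each level.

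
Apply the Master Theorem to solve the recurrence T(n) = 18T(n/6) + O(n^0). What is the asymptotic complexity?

Master Theorem for T(n) = 18T(n/6) + O(n^0):

a = 18, b = 6, c = 0
log_b(a) = log_6(18) = 1.6131

Case 1: c = 0 < log_6(18) = 1.6131
T(n) = O(n^(log_6 18))

For T(n) = 18T(n/6) + O(n^0): log_6(18) = 1.6131. This is Case 1 of the Master Theorem (c < log_b(a), work dominated by leaves), giving O(n^(log_6 18)).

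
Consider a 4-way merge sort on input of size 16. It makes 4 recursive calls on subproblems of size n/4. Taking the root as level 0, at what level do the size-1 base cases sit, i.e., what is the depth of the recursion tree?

For divide and conquer with division factor 4:

Problem sizes at each level:
Level 0: 16
Level 1: 4
Level 2: 1

The root is level 0 and the size-1 base case is level 2 (the tree spans levels 0 through 2, i.e. 3 levels counting the root), so the depth is the number of divisions: log_4(16) = 2

The recursion tree depth is log_4(16) = 2. At each level, the problem size is divided by 4, so it takes 2 divisions to reduce to a base case of size 1. The algorithm makes 4 recursive calls at each level.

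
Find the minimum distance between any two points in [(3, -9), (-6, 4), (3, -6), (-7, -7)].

Computing all pairwise distances among 4 points:

d((3, -9), (-6, 4)) = 15.8114
d((3, -9), (3, -6)) = 3.0 <-- minimum
d((3, -9), (-7, -7)) = 10.198
d((-6, 4), (3, -6)) = 13.4536
d((-6, 4), (-7, -7)) = 11.0454
d((3, -6), (-7, -7)) = 10.0499

Closest pair: (3, -9) and (3, -6) with distance 3.0

The closest pair is (3, -9) and (3, -6) with Euclidean distance 3.0. For 4 points, brute-force pairwise comparison is shown above. For large n, the divide-and-conquer algorithm (sort by x, recurse on halves, check the dividing strip) achieves O(n log n).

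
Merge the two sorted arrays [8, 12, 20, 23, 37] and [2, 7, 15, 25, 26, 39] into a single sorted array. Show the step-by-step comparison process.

Merging process:

Compare 8 vs 2: take 2 from right. Merged: [2]
Compare 8 vs 7: take 7 from right. Merged: [2, 7]
Compare 8 vs 15: take 8 from left. Merged: [2, 7, 8]
Compare 12 vs 15: take 12 from left. Merged: [2, 7, 8, 12]
Compare 20 vs 15: take 15 from right. Merged: [2, 7, 8, 12, 15]
Compare 20 vs 25: take 20 from left. Merged: [2, 7, 8, 12, 15, 20]
Compare 23 vs 25: take 23 from left. Merged: [2, 7, 8, 12, 15, 20, 23]
Compare 37 vs 25: take 25 from right. Merged: [2, 7, 8, 12, 15, 20, 23, 25]
Compare 37 vs 26: take 26 from right. Merged: [2, 7, 8, 12, 15, 20, 23, 25, 26]
Compare 37 vs 39: take 37 from left. Merged: [2, 7, 8, 12, 15, 20, 23, 25, 26, 37]
Append remaining from right: [39]. Merged: [2, 7, 8, 12, 15, 20, 23, 25, 26, 37, 39]

Final merged array: [2, 7, 8, 12, 15, 20, 23, 25, 26, 37, 39]
Total comparisons: 10

The merged array is [2, 7, 8, 12, 15, 20, 23, 25, 26, 37, 39], requiring 10 comparisons. The merge step runs in O(n) time where n is the total number of elements.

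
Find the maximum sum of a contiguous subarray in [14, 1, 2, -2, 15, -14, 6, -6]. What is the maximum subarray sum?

Using Kadane's algorithm on [14, 1, 2, -2, 15, -14, 6, -6]:

Scanning through the array:
Position 1 (value 1): max_ending_here = 15, max_so_far = 15
Position 2 (value 2): max_ending_here = 17, max_so_far = 17
Position 3 (value -2): max_ending_here = 15, max_so_far = 17
Position 4 (value 15): max_ending_here = 30, max_so_far = 30
Position 5 (value -14): max_ending_here = 16, max_so_far = 30
Position 6 (value 6): max_ending_here = 22, max_so_far = 30
Position 7 (value -6): max_ending_here = 16, max_so_far = 30

Maximum subarray: [14, 1, 2, -2, 15]
Maximum sum: 30

The maximum subarray is [14, 1, 2, -2, 15] with sum 30. This subarray runs from index 0 to index 4.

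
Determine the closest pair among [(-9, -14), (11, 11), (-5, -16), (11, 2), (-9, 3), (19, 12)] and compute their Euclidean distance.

Computing all pairwise distances among 6 points:

d((-9, -14), (11, 11)) = 32.0156
d((-9, -14), (-5, -16)) = 4.4721 <-- minimum
d((-9, -14), (11, 2)) = 25.6125
d((-9, -14), (-9, 3)) = 17.0
d((-9, -14), (19, 12)) = 38.2099
d((11, 11), (-5, -16)) = 31.3847
d((11, 11), (11, 2)) = 9.0
d((11, 11), (-9, 3)) = 21.5407
d((11, 11), (19, 12)) = 8.0623
d((-5, -16), (11, 2)) = 24.0832
d((-5, -16), (-9, 3)) = 19.4165
d((-5, -16), (19, 12)) = 36.8782
d((11, 2), (-9, 3)) = 20.025
d((11, 2), (19, 12)) = 12.8062
d((-9, 3), (19, 12)) = 29.4109

Closest pair: (-9, -14) and (-5, -16) with distance 4.4721

The closest pair is (-9, -14) and (-5, -16) with Euclidean distance 4.4721. For 6 points, brute-force pairwise comparison is shown above. For large n, the divide-and-conquer algorithm (sort by x, recurse on halves, check the dividing strip) achieves O(n log n).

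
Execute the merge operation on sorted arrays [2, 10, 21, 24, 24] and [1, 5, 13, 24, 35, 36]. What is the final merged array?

Merging process:

Compare 2 vs 1: take 1 from right. Merged: [1]
Compare 2 vs 5: take 2 from left. Merged: [1, 2]
Compare 10 vs 5: take 5 from right. Merged: [1, 2, 5]
Compare 10 vs 13: take 10 from left. Merged: [1, 2, 5, 10]
Compare 21 vs 13: take 13 from right. Merged: [1, 2, 5, 10, 13]
Compare 21 vs 24: take 21 from left. Merged: [1, 2, 5, 10, 13, 21]
Compare 24 vs 24: take 24 from left. Merged: [1, 2, 5, 10, 13, 21, 24]
Compare 24 vs 24: take 24 from left. Merged: [1, 2, 5, 10, 13, 21, 24, 24]
Append remaining from right: [24, 35, 36]. Merged: [1, 2, 5, 10, 13, 21, 24, 24, 24, 35, 36]

Final merged array: [1, 2, 5, 10, 13, 21, 24, 24, 24, 35, 36]
Total comparisons: 8

The merged array is [1, 2, 5, 10, 13, 21, 24, 24, 24, 35, 36], requiring 8 comparisons. The merge step runs in O(n) time where n is the total number of elements.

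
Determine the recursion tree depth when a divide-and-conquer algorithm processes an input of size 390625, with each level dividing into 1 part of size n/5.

For divide and conquer with division factor 5:

Problem sizes at each level:
Level 0: 390625
Level 1: 78125
Level 2: 15625
Level 3: 3125
Level 4: 625
Level 5: 125
Level 6: 25
Level 7: 5
Level 8: 1

The root is level 0 and the size-1 base case is level 8 (the tree spans levels 0 through 8, i.e. 9 levels counting the root), so the depth is the number of divisions: log_5(390625) = 8

The recursion tree depth is log_5(390625) = 8. At each level, the problem size is divided by 5, so it takes 8 divisions to reduce to a base case of size 1. The algorithm makes 1 recursive call at each level.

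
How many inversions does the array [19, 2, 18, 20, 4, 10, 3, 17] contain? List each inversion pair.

Finding inversions in [19, 2, 18, 20, 4, 10, 3, 17]:

(0, 1): arr[0]=19 > arr[1]=2
(0, 2): arr[0]=19 > arr[2]=18
(0, 4): arr[0]=19 > arr[4]=4
(0, 5): arr[0]=19 > arr[5]=10
(0, 6): arr[0]=19 > arr[6]=3
(0, 7): arr[0]=19 > arr[7]=17
(2, 4): arr[2]=18 > arr[4]=4
(2, 5): arr[2]=18 > arr[5]=10
(2, 6): arr[2]=18 > arr[6]=3
(2, 7): arr[2]=18 > arr[7]=17
(3, 4): arr[3]=20 > arr[4]=4
(3, 5): arr[3]=20 > arr[5]=10
(3, 6): arr[3]=20 > arr[6]=3
(3, 7): arr[3]=20 > arr[7]=17
(4, 6): arr[4]=4 > arr[6]=3
(5, 6): arr[5]=10 > arr[6]=3

Total inversions: 16

The array has 16 inversion(s): (0,1), (0,2), (0,4), (0,5), (0,6), (0,7), (2,4), (2,5), (2,6), (2,7), (3,4), (3,5), (3,6), (3,7), (4,6), (5,6). Each pair (i,j) satisfies i < j and arr[i] > arr[j].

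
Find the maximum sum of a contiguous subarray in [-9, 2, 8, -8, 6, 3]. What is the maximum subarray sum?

Using Kadane's algorithm on [-9, 2, 8, -8, 6, 3]:

Scanning through the array:
Position 1 (value 2): max_ending_here = 2, max_so_far = 2
Position 2 (value 8): max_ending_here = 10, max_so_far = 10
Position 3 (value -8): max_ending_here = 2, max_so_far = 10
Position 4 (value 6): max_ending_here = 8, max_so_far = 10
Position 5 (value 3): max_ending_here = 11, max_so_far = 11

Maximum subarray: [2, 8, -8, 6, 3]
Maximum sum: 11

The maximum subarray is [2, 8, -8, 6, 3] with sum 11. This subarray runs from index 1 to index 5.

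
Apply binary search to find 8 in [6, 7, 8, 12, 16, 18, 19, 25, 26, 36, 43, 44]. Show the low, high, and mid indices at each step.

Binary search for 8 in [6, 7, 8, 12, 16, 18, 19, 25, 26, 36, 43, 44]:

lo=0, hi=11, mid=5, arr[mid]=18 -> 18 > 8, search left half
lo=0, hi=4, mid=2, arr[mid]=8 -> Found target at index 2!

Binary search finds 8 at index 2 after 2 comparisons. The search repeatedly halves the search space by comparing with the middle element.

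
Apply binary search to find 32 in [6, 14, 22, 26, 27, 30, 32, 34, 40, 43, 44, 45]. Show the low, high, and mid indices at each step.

Binary search for 32 in [6, 14, 22, 26, 27, 30, 32, 34, 40, 43, 44, 45]:

lo=0, hi=11, mid=5, arr[mid]=30 -> 30 < 32, search right half
lo=6, hi=11, mid=8, arr[mid]=40 -> 40 > 32, search left half
lo=6, hi=7, mid=6, arr[mid]=32 -> Found target at index 6!

Binary search finds 32 at index 6 after 3 comparisons. The search repeatedly halves the search space by comparing with the middle element.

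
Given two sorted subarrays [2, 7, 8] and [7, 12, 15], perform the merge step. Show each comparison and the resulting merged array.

Merging process:

Compare 2 vs 7: take 2 from left. Merged: [2]
Compare 7 vs 7: take 7 from left. Merged: [2, 7]
Compare 8 vs 7: take 7 from right. Merged: [2, 7, 7]
Compare 8 vs 12: take 8 from left. Merged: [2, 7, 7, 8]
Append remaining from right: [12, 15]. Merged: [2, 7, 7, 8, 12, 15]

Final merged array: [2, 7, 7, 8, 12, 15]
Total comparisons: 4

The merged array is [2, 7, 7, 8, 12, 15], requiring 4 comparisons. The merge step runs in O(n) time where n is the total number of elements.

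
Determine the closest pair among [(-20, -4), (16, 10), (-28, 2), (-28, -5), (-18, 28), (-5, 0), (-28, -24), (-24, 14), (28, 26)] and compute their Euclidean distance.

Computing all pairwise distances among 9 points:

d((-20, -4), (16, 10)) = 38.6264
d((-20, -4), (-28, 2)) = 10.0
d((-20, -4), (-28, -5)) = 8.0623
d((-20, -4), (-18, 28)) = 32.0624
d((-20, -4), (-5, 0)) = 15.5242
d((-20, -4), (-28, -24)) = 21.5407
d((-20, -4), (-24, 14)) = 18.4391
d((-20, -4), (28, 26)) = 56.6039
d((16, 10), (-28, 2)) = 44.7214
d((16, 10), (-28, -5)) = 46.4866
d((16, 10), (-18, 28)) = 38.4708
d((16, 10), (-5, 0)) = 23.2594
d((16, 10), (-28, -24)) = 55.6058
d((16, 10), (-24, 14)) = 40.1995
d((16, 10), (28, 26)) = 20.0
d((-28, 2), (-28, -5)) = 7.0 <-- minimum
d((-28, 2), (-18, 28)) = 27.8568
d((-28, 2), (-5, 0)) = 23.0868
d((-28, 2), (-28, -24)) = 26.0
d((-28, 2), (-24, 14)) = 12.6491
d((-28, 2), (28, 26)) = 60.9262
d((-28, -5), (-18, 28)) = 34.4819
d((-28, -5), (-5, 0)) = 23.5372
d((-28, -5), (-28, -24)) = 19.0
d((-28, -5), (-24, 14)) = 19.4165
d((-28, -5), (28, 26)) = 64.0078
d((-18, 28), (-5, 0)) = 30.8707
d((-18, 28), (-28, -24)) = 52.9528
d((-18, 28), (-24, 14)) = 15.2315
d((-18, 28), (28, 26)) = 46.0435
d((-5, 0), (-28, -24)) = 33.2415
d((-5, 0), (-24, 14)) = 23.6008
d((-5, 0), (28, 26)) = 42.0119
d((-28, -24), (-24, 14)) = 38.2099
d((-28, -24), (28, 26)) = 75.0733
d((-24, 14), (28, 26)) = 53.3667

Closest pair: (-28, 2) and (-28, -5) with distance 7.0

The closest pair is (-28, 2) and (-28, -5) with Euclidean distance 7.0. For 9 points, brute-force pairwise comparison is shown above. For large n, the divide-and-conquer algorithm (sort by x, recurse on halves, check the dividing strip) achieves O(n log n).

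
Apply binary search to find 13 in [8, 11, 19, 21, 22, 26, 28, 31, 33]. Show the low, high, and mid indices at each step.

Binary search for 13 in [8, 11, 19, 21, 22, 26, 28, 31, 33]:

lo=0, hi=8, mid=4, arr[mid]=22 -> 22 > 13, search left half
lo=0, hi=3, mid=1, arr[mid]=11 -> 11 < 13, search right half
lo=2, hi=3, mid=2, arr[mid]=19 -> 19 > 13, search left half
lo=2 > hi=1, target 13 not found

Binary search determines that 13 is not in the array after 3 comparisons. The search space was exhausted without finding the target.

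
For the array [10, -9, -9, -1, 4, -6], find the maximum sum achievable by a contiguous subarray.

Using Kadane's algorithm on [10, -9, -9, -1, 4, -6]:

Scanning through the array:
Position 1 (value -9): max_ending_here = 1, max_so_far = 10
Position 2 (value -9): max_ending_here = -8, max_so_far = 10
Position 3 (value -1): max_ending_here = -1, max_so_far = 10
Position 4 (value 4): max_ending_here = 4, max_so_far = 10
Position 5 (value -6): max_ending_here = -2, max_so_far = 10

Maximum subarray: [10]
Maximum sum: 10

The maximum subarray is [10] with sum 10. This subarray runs from index 0 to index 0.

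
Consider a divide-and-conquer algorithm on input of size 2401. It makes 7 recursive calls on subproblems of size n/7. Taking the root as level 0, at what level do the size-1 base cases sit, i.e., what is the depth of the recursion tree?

For divide and conquer with division factor 7:

Problem sizes at each level:
Level 0: 2401
Level 1: 343
Level 2: 49
Level 3: 7
Level 4: 1

The root is level 0 and the size-1 base case is level 4 (the tree spans levels 0 through 4, i.e. 5 levels counting the root), so the depth is the number of divisions: log_7(2401) = 4

The recursion tree depth is log_7(2401) = 4. At each level, the problem size is divided by 7, so it takes 4 divisions to reduce to a base case of size 1. The algorithm makes 7 recursive calls at each level.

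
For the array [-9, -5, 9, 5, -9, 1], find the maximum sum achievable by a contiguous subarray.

Using Kadane's algorithm on [-9, -5, 9, 5, -9, 1]:

Scanning through the array:
Position 1 (value -5): max_ending_here = -5, max_so_far = -5
Position 2 (value 9): max_ending_here = 9, max_so_far = 9
Position 3 (value 5): max_ending_here = 14, max_so_far = 14
Position 4 (value -9): max_ending_here = 5, max_so_far = 14
Position 5 (value 1): max_ending_here = 6, max_so_far = 14

Maximum subarray: [9, 5]
Maximum sum: 14

The maximum subarray is [9, 5] with sum 14. This subarray runs from index 2 to index 3.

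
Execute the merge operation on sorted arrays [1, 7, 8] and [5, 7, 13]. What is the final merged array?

Merging process:

Compare 1 vs 5: take 1 from left. Merged: [1]
Compare 7 vs 5: take 5 from right. Merged: [1, 5]
Compare 7 vs 7: take 7 from left. Merged: [1, 5, 7]
Compare 8 vs 7: take 7 from right. Merged: [1, 5, 7, 7]
Compare 8 vs 13: take 8 from left. Merged: [1, 5, 7, 7, 8]
Append remaining from right: [13]. Merged: [1, 5, 7, 7, 8, 13]

Final merged array: [1, 5, 7, 7, 8, 13]
Total comparisons: 5

The merged array is [1, 5, 7, 7, 8, 13], requiring 5 comparisons. The merge step runs in O(n) time where n is the total number of elements.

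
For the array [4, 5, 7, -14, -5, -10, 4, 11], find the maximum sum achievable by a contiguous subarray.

Using Kadane's algorithm on [4, 5, 7, -14, -5, -10, 4, 11]:

Scanning through the array:
Position 1 (value 5): max_ending_here = 9, max_so_far = 9
Position 2 (value 7): max_ending_here = 16, max_so_far = 16
Position 3 (value -14): max_ending_here = 2, max_so_far = 16
Position 4 (value -5): max_ending_here = -3, max_so_far = 16
Position 5 (value -10): max_ending_here = -10, max_so_far = 16
Position 6 (value 4): max_ending_here = 4, max_so_far = 16
Position 7 (value 11): max_ending_here = 15, max_so_far = 16

Maximum subarray: [4, 5, 7]
Maximum sum: 16

The maximum subarray is [4, 5, 7] with sum 16. This subarray runs from index 0 to index 2.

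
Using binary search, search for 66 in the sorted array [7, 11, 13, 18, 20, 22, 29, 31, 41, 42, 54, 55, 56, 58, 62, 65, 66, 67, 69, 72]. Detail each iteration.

Binary search for 66 in [7, 11, 13, 18, 20, 22, 29, 31, 41, 42, 54, 55, 56, 58, 62, 65, 66, 67, 69, 72]:

lo=0, hi=19, mid=9, arr[mid]=42 -> 42 < 66, search right half
lo=10, hi=19, mid=14, arr[mid]=62 -> 62 < 66, search right half
lo=15, hi=19, mid=17, arr[mid]=67 -> 67 > 66, search left half
lo=15, hi=16, mid=15, arr[mid]=65 -> 65 < 66, search right half
lo=16, hi=16, mid=16, arr[mid]=66 -> Found target at index 16!

Binary search finds 66 at index 16 after 5 comparisons. The search repeatedly halves the search space by comparing with the middle element.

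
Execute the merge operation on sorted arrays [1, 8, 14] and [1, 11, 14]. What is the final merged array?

Merging process:

Compare 1 vs 1: take 1 from left. Merged: [1]
Compare 8 vs 1: take 1 from right. Merged: [1, 1]
Compare 8 vs 11: take 8 from left. Merged: [1, 1, 8]
Compare 14 vs 11: take 11 from right. Merged: [1, 1, 8, 11]
Compare 14 vs 14: take 14 from left. Merged: [1, 1, 8, 11, 14]
Append remaining from right: [14]. Merged: [1, 1, 8, 11, 14, 14]

Final merged array: [1, 1, 8, 11, 14, 14]
Total comparisons: 5

The merged array is [1, 1, 8, 11, 14, 14], requiring 5 comparisons. The merge step runs in O(n) time where n is the total number of elements.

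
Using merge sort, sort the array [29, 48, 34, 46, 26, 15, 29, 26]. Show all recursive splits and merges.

Merge sort trace:

Split: [29, 48, 34, 46, 26, 15, 29, 26] -> [29, 48, 34, 46] and [26, 15, 29, 26]
  Split: [29, 48, 34, 46] -> [29, 48] and [34, 46]
    Split: [29, 48] -> [29] and [48]
    Merge: [29] + [48] -> [29, 48]
    Split: [34, 46] -> [34] and [46]
    Merge: [34] + [46] -> [34, 46]
  Merge: [29, 48] + [34, 46] -> [29, 34, 46, 48]
  Split: [26, 15, 29, 26] -> [26, 15] and [29, 26]
    Split: [26, 15] -> [26] and [15]
    Merge: [26] + [15] -> [15, 26]
    Split: [29, 26] -> [29] and [26]
    Merge: [29] + [26] -> [26, 29]
  Merge: [15, 26] + [26, 29] -> [15, 26, 26, 29]
Merge: [29, 34, 46, 48] + [15, 26, 26, 29] -> [15, 26, 26, 29, 29, 34, 46, 48]

Final sorted array: [15, 26, 26, 29, 29, 34, 46, 48]

The merge sort proceeds by recursively splitting the array and merging sorted halves.
After all merges, the sorted array is [15, 26, 26, 29, 29, 34, 46, 48].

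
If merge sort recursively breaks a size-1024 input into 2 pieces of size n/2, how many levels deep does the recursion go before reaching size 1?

For divide and conquer with division factor 2:

Problem sizes at each level:
Level 0: 1024
Level 1: 512
Level 2: 256
Level 3: 128
Level 4: 64
Level 5: 32
Level 6: 16
Level 7: 8
Level 8: 4
Level 9: 2
Level 10: 1

The root is level 0 and the size-1 base case is level 10 (the tree spans levels 0 through 10, i.e. 11 levels counting the root), so the depth is the number of divisions: log_2(1024) = 10

The recursion tree depth is log_2(1024) = 10. At each level, the problem size is divided by 2, so it takes 10 divisions to reduce to a base case of size 1. The algorithm makes 2 recursive calls at each level.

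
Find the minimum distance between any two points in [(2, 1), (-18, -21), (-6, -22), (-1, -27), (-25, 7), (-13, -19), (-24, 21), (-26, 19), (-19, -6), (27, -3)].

Computing all pairwise distances among 10 points:

d((2, 1), (-18, -21)) = 29.7321
d((2, 1), (-6, -22)) = 24.3516
d((2, 1), (-1, -27)) = 28.1603
d((2, 1), (-25, 7)) = 27.6586
d((2, 1), (-13, -19)) = 25.0
d((2, 1), (-24, 21)) = 32.8024
d((2, 1), (-26, 19)) = 33.2866
d((2, 1), (-19, -6)) = 22.1359
d((2, 1), (27, -3)) = 25.318
d((-18, -21), (-6, -22)) = 12.0416
d((-18, -21), (-1, -27)) = 18.0278
d((-18, -21), (-25, 7)) = 28.8617
d((-18, -21), (-13, -19)) = 5.3852
d((-18, -21), (-24, 21)) = 42.4264
d((-18, -21), (-26, 19)) = 40.7922
d((-18, -21), (-19, -6)) = 15.0333
d((-18, -21), (27, -3)) = 48.4665
d((-6, -22), (-1, -27)) = 7.0711
d((-6, -22), (-25, 7)) = 34.6699
d((-6, -22), (-13, -19)) = 7.6158
d((-6, -22), (-24, 21)) = 46.6154
d((-6, -22), (-26, 19)) = 45.618
d((-6, -22), (-19, -6)) = 20.6155
d((-6, -22), (27, -3)) = 38.0789
d((-1, -27), (-25, 7)) = 41.6173
d((-1, -27), (-13, -19)) = 14.4222
d((-1, -27), (-24, 21)) = 53.2259
d((-1, -27), (-26, 19)) = 52.3546
d((-1, -27), (-19, -6)) = 27.6586
d((-1, -27), (27, -3)) = 36.8782
d((-25, 7), (-13, -19)) = 28.6356
d((-25, 7), (-24, 21)) = 14.0357
d((-25, 7), (-26, 19)) = 12.0416
d((-25, 7), (-19, -6)) = 14.3178
d((-25, 7), (27, -3)) = 52.9528
d((-13, -19), (-24, 21)) = 41.4849
d((-13, -19), (-26, 19)) = 40.1622
d((-13, -19), (-19, -6)) = 14.3178
d((-13, -19), (27, -3)) = 43.0813
d((-24, 21), (-26, 19)) = 2.8284 <-- minimum
d((-24, 21), (-19, -6)) = 27.4591
d((-24, 21), (27, -3)) = 56.3649
d((-26, 19), (-19, -6)) = 25.9615
d((-26, 19), (27, -3)) = 57.3847
d((-19, -6), (27, -3)) = 46.0977

Closest pair: (-24, 21) and (-26, 19) with distance 2.8284

The closest pair is (-24, 21) and (-26, 19) with Euclidean distance 2.8284. For 10 points, brute-force pairwise comparison is shown above. For large n, the divide-and-conquer algorithm (sort by x, recurse on halves, check the dividing strip) achieves O(n log n).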